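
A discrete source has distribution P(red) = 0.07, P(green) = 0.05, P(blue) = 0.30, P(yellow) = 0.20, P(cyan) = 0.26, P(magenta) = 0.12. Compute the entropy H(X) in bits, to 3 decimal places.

H = −Σ pᵢ log₂ pᵢ.
−0.07·log₂(0.07) = 0.2686
−0.05·log₂(0.05) = 0.2161
−0.30·log₂(0.30) = 0.5211
−0.20·log₂(0.20) = 0.4644
−0.26·log₂(0.26) = 0.5053
−0.12·log₂(0.12) = 0.3671
Sum ≈ 2.3425 → 2.342 bits.

2.342 bits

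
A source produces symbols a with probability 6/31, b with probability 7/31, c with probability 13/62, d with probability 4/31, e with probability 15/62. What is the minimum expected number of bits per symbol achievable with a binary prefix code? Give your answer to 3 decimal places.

Repeatedly combine the two least-probable nodes; the expected code length is the sum of the merged weights.
merge 4/31 + 6/31 → 10/31
merge 13/62 + 7/31 → 27/62
merge 15/62 + 10/31 → 35/62
merge 27/62 + 35/62 → 1
L = 10/31 + 27/62 + 35/62 + 1 = 72/31 ≈ 2.323 bits/symbol.

2.323 bits/symbol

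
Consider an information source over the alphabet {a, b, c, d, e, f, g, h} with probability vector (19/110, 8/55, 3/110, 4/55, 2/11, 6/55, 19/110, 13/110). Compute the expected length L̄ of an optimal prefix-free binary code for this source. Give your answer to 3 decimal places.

2.918 bits/symbol

Repeatedly combine the two least-probable nodes; the expected code length is the sum of the merged weights.
merge 3/110 + 4/55 → 1/10
merge 1/10 + 6/55 → 23/110
merge 13/110 + 8/55 → 29/110
merge 19/110 + 19/110 → 19/55
merge 2/11 + 23/110 → 43/110
merge 29/110 + 19/55 → 67/110
merge 43/110 + 67/110 → 1
L = 1/10 + 23/110 + 29/110 + 19/55 + 43/110 + 67/110 + 1 = 321/110 ≈ 2.918 bits/symbol.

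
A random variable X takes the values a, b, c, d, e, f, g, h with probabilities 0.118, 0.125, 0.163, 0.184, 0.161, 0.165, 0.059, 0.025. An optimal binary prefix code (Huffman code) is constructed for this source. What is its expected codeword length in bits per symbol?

2.9 bits/symbol

Repeatedly combine the two least-probable nodes; the expected code length is the sum of the merged weights.
merge 1/40 + 59/1000 → 21/250
merge 21/250 + 59/500 → 101/500
merge 1/8 + 161/1000 → 143/500
merge 163/1000 + 33/200 → 41/125
merge 23/125 + 101/500 → 193/500
merge 143/500 + 41/125 → 307/500
merge 193/500 + 307/500 → 1
L = 21/250 + 101/500 + 143/500 + 41/125 + 193/500 + 307/500 + 1 = 29/10 = 2.9 bits/symbol.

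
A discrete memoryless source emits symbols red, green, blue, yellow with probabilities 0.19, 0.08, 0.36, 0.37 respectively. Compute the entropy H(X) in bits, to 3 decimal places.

H = −Σ pᵢ log₂ pᵢ.
−0.19·log₂(0.19) = 0.4552
−0.08·log₂(0.08) = 0.2915
−0.36·log₂(0.36) = 0.5306
−0.37·log₂(0.37) = 0.5307
Sum ≈ 1.8081 → 1.808 bits.

1.808 bits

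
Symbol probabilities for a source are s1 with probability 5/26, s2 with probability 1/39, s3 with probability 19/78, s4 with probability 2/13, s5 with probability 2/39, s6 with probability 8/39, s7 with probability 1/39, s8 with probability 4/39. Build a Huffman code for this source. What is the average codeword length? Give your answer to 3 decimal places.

Repeatedly combine the two least-probable nodes; the expected code length is the sum of the merged weights.
merge 1/39 + 1/39 → 2/39
merge 2/39 + 2/39 → 4/39
merge 4/39 + 4/39 → 8/39
merge 2/13 + 5/26 → 9/26
merge 8/39 + 8/39 → 16/39
merge 19/78 + 9/26 → 23/39
merge 16/39 + 23/39 → 1
L = 2/39 + 4/39 + 8/39 + 9/26 + 16/39 + 23/39 + 1 = 211/78 ≈ 2.705 bits/symbol.

2.705 bits/symbol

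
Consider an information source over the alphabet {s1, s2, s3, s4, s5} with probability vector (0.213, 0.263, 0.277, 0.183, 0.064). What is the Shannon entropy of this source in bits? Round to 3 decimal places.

2.197 bits

H = −Σ pᵢ log₂ pᵢ.
−0.213·log₂(0.213) = 0.4752
−0.263·log₂(0.263) = 0.5068
−0.277·log₂(0.277) = 0.5130
−0.183·log₂(0.183) = 0.4484
−0.064·log₂(0.064) = 0.2538
Sum ≈ 2.1972 → 2.197 bits.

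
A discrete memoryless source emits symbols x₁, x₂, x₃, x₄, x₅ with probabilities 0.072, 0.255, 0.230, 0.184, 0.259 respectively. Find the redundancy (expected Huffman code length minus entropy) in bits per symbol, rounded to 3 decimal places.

0.038 bits

Entropy H = −Σ p log₂ p ≈ 2.2178 bits.
Huffman merges: 9/125+23/125→32/125; 23/100+51/200→97/200; 32/125+259/1000→103/200; 97/200+103/200→1. L = 282/125 ≈ 2.2560.
L − H = 2.2560 − 2.2178 = 0.038 bits.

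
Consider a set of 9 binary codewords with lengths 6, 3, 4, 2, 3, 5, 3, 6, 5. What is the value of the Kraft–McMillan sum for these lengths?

With common denominator 2^6 = 64: Σ 2^(−ℓᵢ) = 1/64 + 8/64 + 4/64 + 16/64 + 8/64 + 2/64 + 8/64 + 1/64 + 2/64 = 50/64 = 0.78125.

0.78125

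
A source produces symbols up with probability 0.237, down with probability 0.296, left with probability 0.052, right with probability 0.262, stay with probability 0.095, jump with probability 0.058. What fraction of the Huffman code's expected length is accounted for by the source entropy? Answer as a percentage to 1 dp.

99.4%

Entropy H = −Σ p log₂ p ≈ 2.3011 bits.
Huffman merges: 13/250+29/500→11/100; 19/200+11/100→41/200; 41/200+237/1000→221/500; 131/500+37/125→279/500; 221/500+279/500→1. L = 463/200 ≈ 2.3150.
Efficiency = H/L = 2.3011/2.3150 = 99.4%.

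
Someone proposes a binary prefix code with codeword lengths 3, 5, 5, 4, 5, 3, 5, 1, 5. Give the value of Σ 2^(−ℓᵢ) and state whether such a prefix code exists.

0.96875; yes

With common denominator 2^5 = 32: Σ 2^(−ℓᵢ) = 4/32 + 1/32 + 1/32 + 2/32 + 1/32 + 4/32 + 1/32 + 16/32 + 1/32 = 31/32 = 0.96875.
Kraft's inequality requires Σ ≤ 1; here Σ = 0.96875 ≤ 1, so such a prefix code exists.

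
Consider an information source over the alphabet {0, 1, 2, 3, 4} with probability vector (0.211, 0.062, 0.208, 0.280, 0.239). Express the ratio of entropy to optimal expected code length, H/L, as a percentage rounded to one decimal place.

97.0%

Entropy H = −Σ p log₂ p ≈ 2.2013 bits.
Huffman merges: 31/500+26/125→27/100; 211/1000+239/1000→9/20; 27/100+7/25→11/20; 9/20+11/20→1. L = 227/100 ≈ 2.2700.
Efficiency = H/L = 2.2013/2.2700 = 97.0%.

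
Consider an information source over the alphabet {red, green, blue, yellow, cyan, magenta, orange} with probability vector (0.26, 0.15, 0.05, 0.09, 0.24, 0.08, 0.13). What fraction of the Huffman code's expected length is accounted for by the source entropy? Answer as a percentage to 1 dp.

99.3%

Entropy H = −Σ p log₂ p ≈ 2.6129 bits.
Huffman merges: 1/20+2/25→13/100; 9/100+13/100→11/50; 13/100+3/20→7/25; 11/50+6/25→23/50; 13/50+7/25→27/50; 23/50+27/50→1. L = 263/100 ≈ 2.6300.
Efficiency = H/L = 2.6129/2.6300 = 99.3%.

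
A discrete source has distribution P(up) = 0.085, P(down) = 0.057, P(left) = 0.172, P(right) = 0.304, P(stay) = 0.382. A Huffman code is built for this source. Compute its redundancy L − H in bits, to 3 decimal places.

0.047 bits

Entropy H = −Σ p log₂ p ≈ 2.0272 bits.
Huffman merges: 57/1000+17/200→71/500; 71/500+43/250→157/500; 38/125+157/500→309/500; 191/500+309/500→1. L = 1037/500 ≈ 2.0740.
L − H = 2.0740 − 2.0272 = 0.047 bits.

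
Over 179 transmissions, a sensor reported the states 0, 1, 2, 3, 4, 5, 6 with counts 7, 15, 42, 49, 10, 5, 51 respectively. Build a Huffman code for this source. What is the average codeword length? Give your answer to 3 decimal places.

2.397 bits/symbol

Probabilities are the counts divided by 179.
Repeatedly combine the two least-probable nodes; the expected code length is the sum of the merged weights.
merge 5/179 + 7/179 → 12/179
merge 10/179 + 12/179 → 22/179
merge 15/179 + 22/179 → 37/179
merge 37/179 + 42/179 → 79/179
merge 49/179 + 51/179 → 100/179
merge 79/179 + 100/179 → 1
L = 12/179 + 22/179 + 37/179 + 79/179 + 100/179 + 1 = 429/179 ≈ 2.397 bits/symbol.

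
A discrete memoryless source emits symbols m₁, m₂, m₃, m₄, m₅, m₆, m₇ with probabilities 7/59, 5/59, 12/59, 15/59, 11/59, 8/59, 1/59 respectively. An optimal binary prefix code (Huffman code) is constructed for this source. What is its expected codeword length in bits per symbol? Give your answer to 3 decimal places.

2.644 bits/symbol

Repeatedly combine the two least-probable nodes; the expected code length is the sum of the merged weights.
merge 1/59 + 5/59 → 6/59
merge 6/59 + 7/59 → 13/59
merge 8/59 + 11/59 → 19/59
merge 12/59 + 13/59 → 25/59
merge 15/59 + 19/59 → 34/59
merge 25/59 + 34/59 → 1
L = 6/59 + 13/59 + 19/59 + 25/59 + 34/59 + 1 = 156/59 ≈ 2.644 bits/symbol.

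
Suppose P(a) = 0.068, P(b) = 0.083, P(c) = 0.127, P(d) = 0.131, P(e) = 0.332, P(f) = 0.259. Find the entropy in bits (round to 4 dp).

2.3569 bits

H = −Σ pᵢ log₂ pᵢ.
−0.068·log₂(0.068) = 0.2637
−0.083·log₂(0.083) = 0.2980
−0.127·log₂(0.127) = 0.3781
−0.131·log₂(0.131) = 0.3841
−0.332·log₂(0.332) = 0.5281
−0.259·log₂(0.259) = 0.5048
Sum ≈ 2.3569 → 2.3569 bits.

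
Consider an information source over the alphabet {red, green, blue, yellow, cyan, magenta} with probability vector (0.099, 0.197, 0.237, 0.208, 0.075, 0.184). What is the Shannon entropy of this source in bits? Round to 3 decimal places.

2.485 bits

H = −Σ pᵢ log₂ pᵢ.
−0.099·log₂(0.099) = 0.3303
−0.197·log₂(0.197) = 0.4617
−0.237·log₂(0.237) = 0.4923
−0.208·log₂(0.208) = 0.4712
−0.075·log₂(0.075) = 0.2803
−0.184·log₂(0.184) = 0.4494
Sum ≈ 2.4851 → 2.485 bits.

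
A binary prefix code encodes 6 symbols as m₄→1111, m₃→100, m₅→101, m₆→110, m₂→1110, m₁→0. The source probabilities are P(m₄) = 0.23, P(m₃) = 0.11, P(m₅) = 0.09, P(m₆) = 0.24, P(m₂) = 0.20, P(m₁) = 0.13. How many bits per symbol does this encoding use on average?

L̄ = Σ pᵢ·ℓᵢ = 0.23·4 + 0.11·3 + 0.09·3 + 0.24·3 + 0.20·4 + 0.13·1 = 3.17 bits/symbol.

3.17 bits/symbol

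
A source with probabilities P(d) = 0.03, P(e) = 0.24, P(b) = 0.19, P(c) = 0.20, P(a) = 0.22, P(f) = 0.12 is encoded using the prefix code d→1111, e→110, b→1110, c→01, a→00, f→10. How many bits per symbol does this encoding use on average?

2.68 bits/symbol

L̄ = Σ pᵢ·ℓᵢ = 0.03·4 + 0.24·3 + 0.19·4 + 0.20·2 + 0.22·2 + 0.12·2 = 2.68 bits/symbol.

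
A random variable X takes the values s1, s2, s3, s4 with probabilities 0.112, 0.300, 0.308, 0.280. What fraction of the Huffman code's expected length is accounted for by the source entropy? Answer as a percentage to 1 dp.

95.6%

Entropy H = −Σ p log₂ p ≈ 1.9123 bits.
Huffman merges: 14/125+7/25→49/125; 3/10+77/250→76/125; 49/125+76/125→1. L = 2 ≈ 2.0000.
Efficiency = H/L = 1.9123/2.0000 = 95.6%.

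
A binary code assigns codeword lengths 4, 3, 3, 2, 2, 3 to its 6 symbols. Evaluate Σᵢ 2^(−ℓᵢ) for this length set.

With common denominator 2^4 = 16: Σ 2^(−ℓᵢ) = 1/16 + 2/16 + 2/16 + 4/16 + 4/16 + 2/16 = 15/16 = 0.9375.

0.9375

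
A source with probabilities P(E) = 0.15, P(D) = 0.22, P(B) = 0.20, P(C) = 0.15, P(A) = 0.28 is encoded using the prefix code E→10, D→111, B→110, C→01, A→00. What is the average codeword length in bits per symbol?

2.42 bits/symbol

L̄ = Σ pᵢ·ℓᵢ = 0.15·2 + 0.22·3 + 0.20·3 + 0.15·2 + 0.28·2 = 2.42 bits/symbol.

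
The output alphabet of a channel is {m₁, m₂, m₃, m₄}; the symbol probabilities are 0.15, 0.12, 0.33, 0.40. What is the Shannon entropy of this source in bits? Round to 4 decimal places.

H = −Σ pᵢ log₂ pᵢ.
−0.15·log₂(0.15) = 0.4105
−0.12·log₂(0.12) = 0.3671
−0.33·log₂(0.33) = 0.5278
−0.40·log₂(0.40) = 0.5288
Sum ≈ 1.8342 → 1.8342 bits.

1.8342 bits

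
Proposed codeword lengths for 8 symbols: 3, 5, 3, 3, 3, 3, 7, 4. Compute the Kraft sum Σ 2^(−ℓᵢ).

0.7265625

With common denominator 2^7 = 128: Σ 2^(−ℓᵢ) = 16/128 + 4/128 + 16/128 + 16/128 + 16/128 + 16/128 + 1/128 + 8/128 = 93/128 = 0.7265625.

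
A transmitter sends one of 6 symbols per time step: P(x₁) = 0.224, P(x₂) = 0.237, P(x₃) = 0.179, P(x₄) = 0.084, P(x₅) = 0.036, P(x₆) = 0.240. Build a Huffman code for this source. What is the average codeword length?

2.419 bits/symbol

Repeatedly combine the two least-probable nodes; the expected code length is the sum of the merged weights.
merge 9/250 + 21/250 → 3/25
merge 3/25 + 179/1000 → 299/1000
merge 28/125 + 237/1000 → 461/1000
merge 6/25 + 299/1000 → 539/1000
merge 461/1000 + 539/1000 → 1
L = 3/25 + 299/1000 + 461/1000 + 539/1000 + 1 = 2419/1000 = 2.419 bits/symbol.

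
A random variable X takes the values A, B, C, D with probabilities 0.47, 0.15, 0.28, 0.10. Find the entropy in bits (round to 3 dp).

1.769 bits

H = −Σ pᵢ log₂ pᵢ.
−0.47·log₂(0.47) = 0.5120
−0.15·log₂(0.15) = 0.4105
−0.28·log₂(0.28) = 0.5142
−0.10·log₂(0.10) = 0.3322
Sum ≈ 1.7689 → 1.769 bits.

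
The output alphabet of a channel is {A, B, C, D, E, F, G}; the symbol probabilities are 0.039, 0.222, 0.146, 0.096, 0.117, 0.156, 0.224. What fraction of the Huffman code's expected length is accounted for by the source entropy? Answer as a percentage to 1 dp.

Entropy H = −Σ p log₂ p ≈ 2.6582 bits.
Huffman merges: 39/1000+12/125→27/200; 117/1000+27/200→63/250; 73/500+39/250→151/500; 111/500+28/125→223/500; 63/250+151/500→277/500; 223/500+277/500→1. L = 2689/1000 ≈ 2.6890.
Efficiency = H/L = 2.6582/2.6890 = 98.9%.

98.9%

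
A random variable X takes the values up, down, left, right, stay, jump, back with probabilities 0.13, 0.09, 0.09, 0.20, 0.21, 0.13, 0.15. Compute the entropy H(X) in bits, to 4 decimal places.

H = −Σ pᵢ log₂ pᵢ.
−0.13·log₂(0.13) = 0.3826
−0.09·log₂(0.09) = 0.3127
−0.09·log₂(0.09) = 0.3127
−0.20·log₂(0.20) = 0.4644
−0.21·log₂(0.21) = 0.4728
−0.13·log₂(0.13) = 0.3826
−0.15·log₂(0.15) = 0.4105
Sum ≈ 2.7383 → 2.7383 bits.

2.7383 bits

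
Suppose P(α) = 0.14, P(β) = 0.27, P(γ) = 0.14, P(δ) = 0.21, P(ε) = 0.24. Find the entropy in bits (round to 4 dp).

H = −Σ pᵢ log₂ pᵢ.
−0.14·log₂(0.14) = 0.3971
−0.27·log₂(0.27) = 0.5100
−0.14·log₂(0.14) = 0.3971
−0.21·log₂(0.21) = 0.4728
−0.24·log₂(0.24) = 0.4941
Sum ≈ 2.2712 → 2.2712 bits.

2.2712 bits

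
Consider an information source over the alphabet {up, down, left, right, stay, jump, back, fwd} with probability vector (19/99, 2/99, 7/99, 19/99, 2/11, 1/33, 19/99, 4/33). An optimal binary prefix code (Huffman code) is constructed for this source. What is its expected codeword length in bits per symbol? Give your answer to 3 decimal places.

2.788 bits/symbol

Repeatedly combine the two least-probable nodes; the expected code length is the sum of the merged weights.
merge 2/99 + 1/33 → 5/99
merge 5/99 + 7/99 → 4/33
merge 4/33 + 4/33 → 8/33
merge 2/11 + 19/99 → 37/99
merge 19/99 + 19/99 → 38/99
merge 8/33 + 37/99 → 61/99
merge 38/99 + 61/99 → 1
L = 5/99 + 4/33 + 8/33 + 37/99 + 38/99 + 61/99 + 1 = 92/33 ≈ 2.788 bits/symbol.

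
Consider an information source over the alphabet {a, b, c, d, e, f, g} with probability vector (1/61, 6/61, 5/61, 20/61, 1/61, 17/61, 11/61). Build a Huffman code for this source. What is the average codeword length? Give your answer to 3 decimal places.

2.361 bits/symbol

Repeatedly combine the two least-probable nodes; the expected code length is the sum of the merged weights.
merge 1/61 + 1/61 → 2/61
merge 2/61 + 5/61 → 7/61
merge 6/61 + 7/61 → 13/61
merge 11/61 + 13/61 → 24/61
merge 17/61 + 20/61 → 37/61
merge 24/61 + 37/61 → 1
L = 2/61 + 7/61 + 13/61 + 24/61 + 37/61 + 1 = 144/61 ≈ 2.361 bits/symbol.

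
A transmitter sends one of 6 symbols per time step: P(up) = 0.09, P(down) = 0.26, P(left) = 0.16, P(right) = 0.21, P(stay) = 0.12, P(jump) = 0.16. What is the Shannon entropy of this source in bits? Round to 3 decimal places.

2.504 bits

H = −Σ pᵢ log₂ pᵢ.
−0.09·log₂(0.09) = 0.3127
−0.26·log₂(0.26) = 0.5053
−0.16·log₂(0.16) = 0.4230
−0.21·log₂(0.21) = 0.4728
−0.12·log₂(0.12) = 0.3671
−0.16·log₂(0.16) = 0.4230
Sum ≈ 2.5039 → 2.504 bits.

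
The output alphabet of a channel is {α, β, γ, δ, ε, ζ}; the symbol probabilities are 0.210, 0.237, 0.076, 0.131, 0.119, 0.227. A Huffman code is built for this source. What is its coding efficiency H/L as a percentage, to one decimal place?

98.5%

Entropy H = −Σ p log₂ p ≈ 2.4828 bits.
Huffman merges: 19/250+119/1000→39/200; 131/1000+39/200→163/500; 21/100+227/1000→437/1000; 237/1000+163/500→563/1000; 437/1000+563/1000→1. L = 2521/1000 ≈ 2.5210.
Efficiency = H/L = 2.4828/2.5210 = 98.5%.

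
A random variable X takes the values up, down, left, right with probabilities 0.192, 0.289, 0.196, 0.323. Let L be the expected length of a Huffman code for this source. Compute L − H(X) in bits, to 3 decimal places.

Entropy H = −Σ p log₂ p ≈ 1.9621 bits.
Huffman merges: 24/125+49/250→97/250; 289/1000+323/1000→153/250; 97/250+153/250→1. L = 2 ≈ 2.0000.
L − H = 2.0000 − 1.9621 = 0.038 bits.

0.038 bits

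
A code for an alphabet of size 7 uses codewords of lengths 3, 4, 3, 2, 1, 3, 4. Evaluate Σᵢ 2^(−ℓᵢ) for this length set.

1.25

With common denominator 2^4 = 16: Σ 2^(−ℓᵢ) = 2/16 + 1/16 + 2/16 + 4/16 + 8/16 + 2/16 + 1/16 = 20/16 = 1.25.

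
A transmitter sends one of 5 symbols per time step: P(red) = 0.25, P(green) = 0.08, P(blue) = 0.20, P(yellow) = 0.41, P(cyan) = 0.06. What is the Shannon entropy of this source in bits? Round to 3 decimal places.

2.027 bits

H = −Σ pᵢ log₂ pᵢ.
−0.25·log₂(0.25) = 0.5000
−0.08·log₂(0.08) = 0.2915
−0.20·log₂(0.20) = 0.4644
−0.41·log₂(0.41) = 0.5274
−0.06·log₂(0.06) = 0.2435
Sum ≈ 2.0268 → 2.027 bits.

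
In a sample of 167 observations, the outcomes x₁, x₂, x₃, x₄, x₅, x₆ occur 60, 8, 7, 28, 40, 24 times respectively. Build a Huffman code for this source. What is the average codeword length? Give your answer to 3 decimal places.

Probabilities are the counts divided by 167.
Repeatedly combine the two least-probable nodes; the expected code length is the sum of the merged weights.
merge 7/167 + 8/167 → 15/167
merge 15/167 + 24/167 → 39/167
merge 28/167 + 39/167 → 67/167
merge 40/167 + 60/167 → 100/167
merge 67/167 + 100/167 → 1
L = 15/167 + 39/167 + 67/167 + 100/167 + 1 = 388/167 ≈ 2.323 bits/symbol.

2.323 bits/symbol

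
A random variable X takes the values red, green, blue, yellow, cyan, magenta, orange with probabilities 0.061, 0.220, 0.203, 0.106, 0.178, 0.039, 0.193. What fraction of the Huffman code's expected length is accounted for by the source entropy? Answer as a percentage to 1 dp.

Entropy H = −Σ p log₂ p ≈ 2.6207 bits.
Huffman merges: 39/1000+61/1000→1/10; 1/10+53/500→103/500; 89/500+193/1000→371/1000; 203/1000+103/500→409/1000; 11/50+371/1000→591/1000; 409/1000+591/1000→1. L = 2677/1000 ≈ 2.6770.
Efficiency = H/L = 2.6207/2.6770 = 97.9%.

97.9%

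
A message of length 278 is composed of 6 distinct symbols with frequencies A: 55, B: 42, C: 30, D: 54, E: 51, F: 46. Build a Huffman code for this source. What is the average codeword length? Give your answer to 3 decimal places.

2.608 bits/symbol

Probabilities are the counts divided by 278.
Repeatedly combine the two least-probable nodes; the expected code length is the sum of the merged weights.
merge 15/139 + 21/139 → 36/139
merge 23/139 + 51/278 → 97/278
merge 27/139 + 55/278 → 109/278
merge 36/139 + 97/278 → 169/278
merge 109/278 + 169/278 → 1
L = 36/139 + 97/278 + 109/278 + 169/278 + 1 = 725/278 ≈ 2.608 bits/symbol.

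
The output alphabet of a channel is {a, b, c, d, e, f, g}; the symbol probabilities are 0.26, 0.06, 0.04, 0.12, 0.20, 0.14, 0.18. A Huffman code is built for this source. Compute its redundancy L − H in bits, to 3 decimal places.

0.032 bits

Entropy H = −Σ p log₂ p ≈ 2.6084 bits.
Huffman merges: 1/25+3/50→1/10; 1/10+3/25→11/50; 7/50+9/50→8/25; 1/5+11/50→21/50; 13/50+8/25→29/50; 21/50+29/50→1. L = 66/25 ≈ 2.6400.
L − H = 2.6400 − 2.6084 = 0.032 bits.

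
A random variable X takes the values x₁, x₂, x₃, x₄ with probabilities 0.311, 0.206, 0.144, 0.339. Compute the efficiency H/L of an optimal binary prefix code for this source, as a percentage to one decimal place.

Entropy H = −Σ p log₂ p ≈ 1.9252 bits.
Huffman merges: 18/125+103/500→7/20; 311/1000+339/1000→13/20; 7/20+13/20→1. L = 2 ≈ 2.0000.
Efficiency = H/L = 1.9252/2.0000 = 96.3%.

96.3%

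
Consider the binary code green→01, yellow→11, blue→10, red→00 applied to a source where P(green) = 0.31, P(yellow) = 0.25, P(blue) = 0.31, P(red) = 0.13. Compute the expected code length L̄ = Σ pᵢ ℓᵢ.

2 bits/symbol

L̄ = Σ pᵢ·ℓᵢ = 0.31·2 + 0.25·2 + 0.31·2 + 0.13·2 = 2 bits/symbol.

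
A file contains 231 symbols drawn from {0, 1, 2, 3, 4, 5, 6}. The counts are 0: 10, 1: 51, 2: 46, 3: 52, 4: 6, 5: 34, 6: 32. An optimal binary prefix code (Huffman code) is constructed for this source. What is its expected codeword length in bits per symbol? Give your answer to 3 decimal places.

Probabilities are the counts divided by 231.
Repeatedly combine the two least-probable nodes; the expected code length is the sum of the merged weights.
merge 2/77 + 10/231 → 16/231
merge 16/231 + 32/231 → 16/77
merge 34/231 + 46/231 → 80/231
merge 16/77 + 17/77 → 3/7
merge 52/231 + 80/231 → 4/7
merge 3/7 + 4/7 → 1
L = 16/231 + 16/77 + 80/231 + 3/7 + 4/7 + 1 = 202/77 ≈ 2.623 bits/symbol.

2.623 bits/symbol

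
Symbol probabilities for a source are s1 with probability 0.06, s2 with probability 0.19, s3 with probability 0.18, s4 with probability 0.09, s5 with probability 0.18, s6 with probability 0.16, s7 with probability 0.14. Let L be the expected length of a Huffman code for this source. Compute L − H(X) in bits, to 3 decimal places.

Entropy H = −Σ p log₂ p ≈ 2.7222 bits.
Huffman merges: 3/50+9/100→3/20; 7/50+3/20→29/100; 4/25+9/50→17/50; 9/50+19/100→37/100; 29/100+17/50→63/100; 37/100+63/100→1. L = 139/50 ≈ 2.7800.
L − H = 2.7800 − 2.7222 = 0.058 bits.

0.058 bits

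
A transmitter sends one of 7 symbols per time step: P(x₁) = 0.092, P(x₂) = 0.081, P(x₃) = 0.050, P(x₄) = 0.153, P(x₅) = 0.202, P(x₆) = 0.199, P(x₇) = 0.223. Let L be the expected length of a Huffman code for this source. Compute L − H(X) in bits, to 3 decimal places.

0.053 bits

Entropy H = −Σ p log₂ p ≈ 2.6533 bits.
Huffman merges: 1/20+81/1000→131/1000; 23/250+131/1000→223/1000; 153/1000+199/1000→44/125; 101/500+223/1000→17/40; 223/1000+44/125→23/40; 17/40+23/40→1. L = 1353/500 ≈ 2.7060.
L − H = 2.7060 − 2.6533 = 0.053 bits.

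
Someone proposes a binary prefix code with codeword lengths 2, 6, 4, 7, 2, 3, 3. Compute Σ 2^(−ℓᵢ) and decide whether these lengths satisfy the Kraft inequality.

With common denominator 2^7 = 128: Σ 2^(−ℓᵢ) = 32/128 + 2/128 + 8/128 + 1/128 + 32/128 + 16/128 + 16/128 = 107/128 = 0.8359375.
Kraft's inequality requires Σ ≤ 1; here Σ = 0.8359375 ≤ 1, so such a prefix code exists.

0.8359375; yes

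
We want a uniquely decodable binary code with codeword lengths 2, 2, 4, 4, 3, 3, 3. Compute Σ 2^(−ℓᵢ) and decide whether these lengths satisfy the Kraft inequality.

With common denominator 2^4 = 16: Σ 2^(−ℓᵢ) = 4/16 + 4/16 + 1/16 + 1/16 + 2/16 + 2/16 + 2/16 = 16/16 = 1.
Kraft's inequality requires Σ ≤ 1; here Σ = 1 ≤ 1, so such a prefix code exists.

1; yes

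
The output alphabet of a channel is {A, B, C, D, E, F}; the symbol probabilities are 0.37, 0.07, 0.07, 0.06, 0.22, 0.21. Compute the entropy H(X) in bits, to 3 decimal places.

2.265 bits

H = −Σ pᵢ log₂ pᵢ.
−0.37·log₂(0.37) = 0.5307
−0.07·log₂(0.07) = 0.2686
−0.07·log₂(0.07) = 0.2686
−0.06·log₂(0.06) = 0.2435
−0.22·log₂(0.22) = 0.4806
−0.21·log₂(0.21) = 0.4728
Sum ≈ 2.2648 → 2.265 bits.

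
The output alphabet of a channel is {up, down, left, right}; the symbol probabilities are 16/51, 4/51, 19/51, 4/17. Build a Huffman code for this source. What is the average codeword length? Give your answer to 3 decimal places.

1.941 bits/symbol

Repeatedly combine the two least-probable nodes; the expected code length is the sum of the merged weights.
merge 4/51 + 4/17 → 16/51
merge 16/51 + 16/51 → 32/51
merge 19/51 + 32/51 → 1
L = 16/51 + 32/51 + 1 = 33/17 ≈ 1.941 bits/symbol.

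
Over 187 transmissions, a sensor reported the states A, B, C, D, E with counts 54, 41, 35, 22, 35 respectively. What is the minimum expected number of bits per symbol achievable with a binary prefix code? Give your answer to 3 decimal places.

Probabilities are the counts divided by 187.
Repeatedly combine the two least-probable nodes; the expected code length is the sum of the merged weights.
merge 2/17 + 35/187 → 57/187
merge 35/187 + 41/187 → 76/187
merge 54/187 + 57/187 → 111/187
merge 76/187 + 111/187 → 1
L = 57/187 + 76/187 + 111/187 + 1 = 431/187 ≈ 2.305 bits/symbol.

2.305 bits/symbol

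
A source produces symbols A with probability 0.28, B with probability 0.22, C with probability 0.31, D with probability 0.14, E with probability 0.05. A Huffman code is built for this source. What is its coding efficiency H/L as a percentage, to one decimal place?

Entropy H = −Σ p log₂ p ≈ 2.1318 bits.
Huffman merges: 1/20+7/50→19/100; 19/100+11/50→41/100; 7/25+31/100→59/100; 41/100+59/100→1. L = 219/100 ≈ 2.1900.
Efficiency = H/L = 2.1318/2.1900 = 97.3%.

97.3%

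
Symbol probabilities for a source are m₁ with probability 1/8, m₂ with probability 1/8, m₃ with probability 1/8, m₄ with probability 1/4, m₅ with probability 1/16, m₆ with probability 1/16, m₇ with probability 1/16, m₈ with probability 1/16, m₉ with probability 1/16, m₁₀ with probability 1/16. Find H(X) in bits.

3.125 bits

Each probability is a power of 1/2, so log₂(1/p) is an integer.
H = Σ p·log₂(1/p) = 1/8·3 + 1/8·3 + 1/8·3 + 1/4·2 + 1/16·4 + 1/16·4 + 1/16·4 + 1/16·4 + 1/16·4 + 1/16·4 = 3.125 bits.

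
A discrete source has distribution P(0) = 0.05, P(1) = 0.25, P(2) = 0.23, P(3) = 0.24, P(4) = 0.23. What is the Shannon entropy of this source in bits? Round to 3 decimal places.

2.186 bits

H = −Σ pᵢ log₂ pᵢ.
−0.05·log₂(0.05) = 0.2161
−0.25·log₂(0.25) = 0.5000
−0.23·log₂(0.23) = 0.4877
−0.24·log₂(0.24) = 0.4941
−0.23·log₂(0.23) = 0.4877
Sum ≈ 2.1856 → 2.186 bits.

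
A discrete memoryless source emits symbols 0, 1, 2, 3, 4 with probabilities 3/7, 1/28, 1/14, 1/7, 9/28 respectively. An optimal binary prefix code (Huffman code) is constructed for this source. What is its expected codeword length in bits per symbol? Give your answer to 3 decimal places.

Repeatedly combine the two least-probable nodes; the expected code length is the sum of the merged weights.
merge 1/28 + 1/14 → 3/28
merge 3/28 + 1/7 → 1/4
merge 1/4 + 9/28 → 4/7
merge 3/7 + 4/7 → 1
L = 3/28 + 1/4 + 4/7 + 1 = 27/14 ≈ 1.929 bits/symbol.

1.929 bits/symbol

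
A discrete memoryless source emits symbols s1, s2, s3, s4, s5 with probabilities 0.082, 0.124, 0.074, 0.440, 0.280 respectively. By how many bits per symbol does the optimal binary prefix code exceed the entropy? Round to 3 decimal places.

Entropy H = −Σ p log₂ p ≈ 1.9826 bits.
Huffman merges: 37/500+41/500→39/250; 31/250+39/250→7/25; 7/25+7/25→14/25; 11/25+14/25→1. L = 499/250 ≈ 1.9960.
L − H = 1.9960 − 1.9826 = 0.013 bits.

0.013 bits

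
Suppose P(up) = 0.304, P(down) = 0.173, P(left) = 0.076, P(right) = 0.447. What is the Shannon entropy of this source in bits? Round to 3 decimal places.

H = −Σ pᵢ log₂ pᵢ.
−0.304·log₂(0.304) = 0.5222
−0.173·log₂(0.173) = 0.4379
−0.076·log₂(0.076) = 0.2826
−0.447·log₂(0.447) = 0.5193
Sum ≈ 1.7619 → 1.762 bits.

1.762 bits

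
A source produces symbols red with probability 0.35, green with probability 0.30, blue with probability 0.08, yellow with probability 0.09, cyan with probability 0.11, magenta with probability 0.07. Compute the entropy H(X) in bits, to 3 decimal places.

H = −Σ pᵢ log₂ pᵢ.
−0.35·log₂(0.35) = 0.5301
−0.30·log₂(0.30) = 0.5211
−0.08·log₂(0.08) = 0.2915
−0.09·log₂(0.09) = 0.3127
−0.11·log₂(0.11) = 0.3503
−0.07·log₂(0.07) = 0.2686
Sum ≈ 2.2742 → 2.274 bits.

2.274 bits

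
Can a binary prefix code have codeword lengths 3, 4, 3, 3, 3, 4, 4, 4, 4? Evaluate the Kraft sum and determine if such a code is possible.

0.8125; yes

With common denominator 2^4 = 16: Σ 2^(−ℓᵢ) = 2/16 + 1/16 + 2/16 + 2/16 + 2/16 + 1/16 + 1/16 + 1/16 + 1/16 = 13/16 = 0.8125.
Kraft's inequality requires Σ ≤ 1; here Σ = 0.8125 ≤ 1, so such a prefix code exists.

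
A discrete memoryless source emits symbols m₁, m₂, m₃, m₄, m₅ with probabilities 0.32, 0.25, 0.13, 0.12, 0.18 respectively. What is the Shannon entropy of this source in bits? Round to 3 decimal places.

2.221 bits

H = −Σ pᵢ log₂ pᵢ.
−0.32·log₂(0.32) = 0.5260
−0.25·log₂(0.25) = 0.5000
−0.13·log₂(0.13) = 0.3826
−0.12·log₂(0.12) = 0.3671
−0.18·log₂(0.18) = 0.4453
Sum ≈ 2.2211 → 2.221 bits.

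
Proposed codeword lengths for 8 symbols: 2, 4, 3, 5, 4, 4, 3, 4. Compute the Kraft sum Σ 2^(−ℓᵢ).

With common denominator 2^5 = 32: Σ 2^(−ℓᵢ) = 8/32 + 2/32 + 4/32 + 1/32 + 2/32 + 2/32 + 4/32 + 2/32 = 25/32 = 0.78125.

0.78125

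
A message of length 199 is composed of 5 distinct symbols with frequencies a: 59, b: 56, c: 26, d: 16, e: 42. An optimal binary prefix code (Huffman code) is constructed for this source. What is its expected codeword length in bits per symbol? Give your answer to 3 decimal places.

2.211 bits/symbol

Probabilities are the counts divided by 199.
Repeatedly combine the two least-probable nodes; the expected code length is the sum of the merged weights.
merge 16/199 + 26/199 → 42/199
merge 42/199 + 42/199 → 84/199
merge 56/199 + 59/199 → 115/199
merge 84/199 + 115/199 → 1
L = 42/199 + 84/199 + 115/199 + 1 = 440/199 ≈ 2.211 bits/symbol.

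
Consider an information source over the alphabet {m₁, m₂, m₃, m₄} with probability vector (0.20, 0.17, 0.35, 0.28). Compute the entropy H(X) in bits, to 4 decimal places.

1.9433 bits

H = −Σ pᵢ log₂ pᵢ.
−0.20·log₂(0.20) = 0.4644
−0.17·log₂(0.17) = 0.4346
−0.35·log₂(0.35) = 0.5301
−0.28·log₂(0.28) = 0.5142
Sum ≈ 1.9433 → 1.9433 bits.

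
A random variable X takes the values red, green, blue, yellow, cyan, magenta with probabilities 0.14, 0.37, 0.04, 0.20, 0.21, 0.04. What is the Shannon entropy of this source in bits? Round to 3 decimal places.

2.237 bits

H = −Σ pᵢ log₂ pᵢ.
−0.14·log₂(0.14) = 0.3971
−0.37·log₂(0.37) = 0.5307
−0.04·log₂(0.04) = 0.1858
−0.20·log₂(0.20) = 0.4644
−0.21·log₂(0.21) = 0.4728
−0.04·log₂(0.04) = 0.1858
Sum ≈ 2.2366 → 2.237 bits.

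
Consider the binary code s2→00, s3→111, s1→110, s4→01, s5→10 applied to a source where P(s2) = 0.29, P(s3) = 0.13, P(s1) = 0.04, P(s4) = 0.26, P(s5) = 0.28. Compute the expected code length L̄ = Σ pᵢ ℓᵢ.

2.17 bits/symbol

L̄ = Σ pᵢ·ℓᵢ = 0.29·2 + 0.13·3 + 0.04·3 + 0.26·2 + 0.28·2 = 2.17 bits/symbol.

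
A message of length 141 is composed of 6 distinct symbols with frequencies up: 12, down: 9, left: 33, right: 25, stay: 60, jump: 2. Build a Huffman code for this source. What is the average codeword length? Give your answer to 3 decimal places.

2.156 bits/symbol

Probabilities are the counts divided by 141.
Repeatedly combine the two least-probable nodes; the expected code length is the sum of the merged weights.
merge 2/141 + 3/47 → 11/141
merge 11/141 + 4/47 → 23/141
merge 23/141 + 25/141 → 16/47
merge 11/47 + 16/47 → 27/47
merge 20/47 + 27/47 → 1
L = 11/141 + 23/141 + 16/47 + 27/47 + 1 = 304/141 ≈ 2.156 bits/symbol.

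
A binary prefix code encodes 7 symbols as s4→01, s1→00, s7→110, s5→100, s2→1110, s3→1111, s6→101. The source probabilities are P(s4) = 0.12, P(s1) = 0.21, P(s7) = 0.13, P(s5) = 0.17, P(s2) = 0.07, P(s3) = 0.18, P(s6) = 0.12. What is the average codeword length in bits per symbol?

2.92 bits/symbol

L̄ = Σ pᵢ·ℓᵢ = 0.12·2 + 0.21·2 + 0.13·3 + 0.17·3 + 0.07·4 + 0.18·4 + 0.12·3 = 2.92 bits/symbol.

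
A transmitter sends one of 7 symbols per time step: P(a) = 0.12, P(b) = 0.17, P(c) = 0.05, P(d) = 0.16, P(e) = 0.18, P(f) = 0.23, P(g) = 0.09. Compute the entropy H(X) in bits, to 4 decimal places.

2.6864 bits

H = −Σ pᵢ log₂ pᵢ.
−0.12·log₂(0.12) = 0.3671
−0.17·log₂(0.17) = 0.4346
−0.05·log₂(0.05) = 0.2161
−0.16·log₂(0.16) = 0.4230
−0.18·log₂(0.18) = 0.4453
−0.23·log₂(0.23) = 0.4877
−0.09·log₂(0.09) = 0.3127
Sum ≈ 2.6864 → 2.6864 bits.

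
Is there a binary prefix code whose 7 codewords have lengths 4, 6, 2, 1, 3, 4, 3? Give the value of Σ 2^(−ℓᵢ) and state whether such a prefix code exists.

1.140625; no

With common denominator 2^6 = 64: Σ 2^(−ℓᵢ) = 4/64 + 1/64 + 16/64 + 32/64 + 8/64 + 4/64 + 8/64 = 73/64 = 1.140625.
Kraft's inequality requires Σ ≤ 1; here Σ = 1.140625 > 1, so no such prefix code exists.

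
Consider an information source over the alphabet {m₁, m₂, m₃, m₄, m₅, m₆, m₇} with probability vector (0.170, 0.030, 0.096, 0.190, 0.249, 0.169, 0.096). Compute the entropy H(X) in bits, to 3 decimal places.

H = −Σ pᵢ log₂ pᵢ.
−0.170·log₂(0.170) = 0.4346
−0.030·log₂(0.030) = 0.1518
−0.096·log₂(0.096) = 0.3246
−0.190·log₂(0.190) = 0.4552
−0.249·log₂(0.249) = 0.4994
−0.169·log₂(0.169) = 0.4335
−0.096·log₂(0.096) = 0.3246
Sum ≈ 2.6236 → 2.624 bits.

2.624 bits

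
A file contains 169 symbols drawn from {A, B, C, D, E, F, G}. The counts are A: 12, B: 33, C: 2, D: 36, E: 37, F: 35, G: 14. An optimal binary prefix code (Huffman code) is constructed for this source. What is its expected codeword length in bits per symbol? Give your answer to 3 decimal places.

Probabilities are the counts divided by 169.
Repeatedly combine the two least-probable nodes; the expected code length is the sum of the merged weights.
merge 2/169 + 12/169 → 14/169
merge 14/169 + 14/169 → 28/169
merge 28/169 + 33/169 → 61/169
merge 35/169 + 36/169 → 71/169
merge 37/169 + 61/169 → 98/169
merge 71/169 + 98/169 → 1
L = 14/169 + 28/169 + 61/169 + 71/169 + 98/169 + 1 = 441/169 ≈ 2.609 bits/symbol.

2.609 bits/symbol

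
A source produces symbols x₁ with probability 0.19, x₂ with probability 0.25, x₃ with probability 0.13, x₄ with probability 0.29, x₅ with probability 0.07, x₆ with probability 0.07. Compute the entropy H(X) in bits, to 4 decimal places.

H = −Σ pᵢ log₂ pᵢ.
−0.19·log₂(0.19) = 0.4552
−0.25·log₂(0.25) = 0.5000
−0.13·log₂(0.13) = 0.3826
−0.29·log₂(0.29) = 0.5179
−0.07·log₂(0.07) = 0.2686
−0.07·log₂(0.07) = 0.2686
Sum ≈ 2.3929 → 2.3929 bits.

2.3929 bits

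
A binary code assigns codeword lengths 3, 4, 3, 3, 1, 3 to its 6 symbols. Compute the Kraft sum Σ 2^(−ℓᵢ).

1.0625

With common denominator 2^4 = 16: Σ 2^(−ℓᵢ) = 2/16 + 1/16 + 2/16 + 2/16 + 8/16 + 2/16 = 17/16 = 1.0625.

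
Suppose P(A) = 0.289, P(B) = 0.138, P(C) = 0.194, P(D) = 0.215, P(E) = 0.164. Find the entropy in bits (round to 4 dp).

2.2754 bits

H = −Σ pᵢ log₂ pᵢ.
−0.289·log₂(0.289) = 0.5176
−0.138·log₂(0.138) = 0.3943
−0.194·log₂(0.194) = 0.4590
−0.215·log₂(0.215) = 0.4768
−0.164·log₂(0.164) = 0.4278
Sum ≈ 2.2754 → 2.2754 bits.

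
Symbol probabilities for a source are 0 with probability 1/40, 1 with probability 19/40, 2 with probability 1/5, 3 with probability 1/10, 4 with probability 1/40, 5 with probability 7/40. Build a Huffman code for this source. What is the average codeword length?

Repeatedly combine the two least-probable nodes; the expected code length is the sum of the merged weights.
merge 1/40 + 1/40 → 1/20
merge 1/20 + 1/10 → 3/20
merge 3/20 + 7/40 → 13/40
merge 1/5 + 13/40 → 21/40
merge 19/40 + 21/40 → 1
L = 1/20 + 3/20 + 13/40 + 21/40 + 1 = 41/20 = 2.05 bits/symbol.

2.05 bits/symbol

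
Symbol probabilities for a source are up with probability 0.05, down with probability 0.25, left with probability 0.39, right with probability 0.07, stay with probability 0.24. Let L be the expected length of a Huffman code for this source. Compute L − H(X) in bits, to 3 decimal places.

Entropy H = −Σ p log₂ p ≈ 2.0086 bits.
Huffman merges: 1/20+7/100→3/25; 3/25+6/25→9/25; 1/4+9/25→61/100; 39/100+61/100→1. L = 209/100 ≈ 2.0900.
L − H = 2.0900 − 2.0086 = 0.081 bits.

0.081 bits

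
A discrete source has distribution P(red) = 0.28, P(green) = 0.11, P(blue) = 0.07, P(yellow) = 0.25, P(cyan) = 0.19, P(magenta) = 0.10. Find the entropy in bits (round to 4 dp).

H = −Σ pᵢ log₂ pᵢ.
−0.28·log₂(0.28) = 0.5142
−0.11·log₂(0.11) = 0.3503
−0.07·log₂(0.07) = 0.2686
−0.25·log₂(0.25) = 0.5000
−0.19·log₂(0.19) = 0.4552
−0.10·log₂(0.10) = 0.3322
Sum ≈ 2.4205 → 2.4205 bits.

2.4205 bits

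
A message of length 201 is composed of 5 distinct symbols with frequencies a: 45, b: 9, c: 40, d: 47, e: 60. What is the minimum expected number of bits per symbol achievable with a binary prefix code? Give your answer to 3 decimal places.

Probabilities are the counts divided by 201.
Repeatedly combine the two least-probable nodes; the expected code length is the sum of the merged weights.
merge 3/67 + 40/201 → 49/201
merge 15/67 + 47/201 → 92/201
merge 49/201 + 20/67 → 109/201
merge 92/201 + 109/201 → 1
L = 49/201 + 92/201 + 109/201 + 1 = 451/201 ≈ 2.244 bits/symbol.

2.244 bits/symbol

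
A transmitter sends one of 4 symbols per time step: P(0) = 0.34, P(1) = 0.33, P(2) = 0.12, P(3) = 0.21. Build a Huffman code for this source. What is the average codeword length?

Repeatedly combine the two least-probable nodes; the expected code length is the sum of the merged weights.
merge 3/25 + 21/100 → 33/100
merge 33/100 + 33/100 → 33/50
merge 17/50 + 33/50 → 1
L = 33/100 + 33/50 + 1 = 199/100 = 1.99 bits/symbol.

1.99 bits/symbol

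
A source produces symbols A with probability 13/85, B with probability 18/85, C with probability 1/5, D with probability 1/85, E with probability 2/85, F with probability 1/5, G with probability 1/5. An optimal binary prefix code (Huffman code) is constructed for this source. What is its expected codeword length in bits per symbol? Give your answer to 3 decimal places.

Repeatedly combine the two least-probable nodes; the expected code length is the sum of the merged weights.
merge 1/85 + 2/85 → 3/85
merge 3/85 + 13/85 → 16/85
merge 16/85 + 1/5 → 33/85
merge 1/5 + 1/5 → 2/5
merge 18/85 + 33/85 → 3/5
merge 2/5 + 3/5 → 1
L = 3/85 + 16/85 + 33/85 + 2/5 + 3/5 + 1 = 222/85 ≈ 2.612 bits/symbol.

2.612 bits/symbol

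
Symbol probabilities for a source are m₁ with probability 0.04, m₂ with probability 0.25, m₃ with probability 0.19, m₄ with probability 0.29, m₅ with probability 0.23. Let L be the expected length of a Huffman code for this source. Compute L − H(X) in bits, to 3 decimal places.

Entropy H = −Σ p log₂ p ≈ 2.1466 bits.
Huffman merges: 1/25+19/100→23/100; 23/100+23/100→23/50; 1/4+29/100→27/50; 23/50+27/50→1. L = 223/100 ≈ 2.2300.
L − H = 2.2300 − 2.1466 = 0.083 bits.

0.083 bits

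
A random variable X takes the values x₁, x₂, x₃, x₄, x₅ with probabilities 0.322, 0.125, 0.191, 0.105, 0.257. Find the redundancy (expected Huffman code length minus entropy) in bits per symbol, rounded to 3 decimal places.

Entropy H = −Σ p log₂ p ≈ 2.2028 bits.
Huffman merges: 21/200+1/8→23/100; 191/1000+23/100→421/1000; 257/1000+161/500→579/1000; 421/1000+579/1000→1. L = 223/100 ≈ 2.2300.
L − H = 2.2300 − 2.2028 = 0.027 bits.

0.027 bits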